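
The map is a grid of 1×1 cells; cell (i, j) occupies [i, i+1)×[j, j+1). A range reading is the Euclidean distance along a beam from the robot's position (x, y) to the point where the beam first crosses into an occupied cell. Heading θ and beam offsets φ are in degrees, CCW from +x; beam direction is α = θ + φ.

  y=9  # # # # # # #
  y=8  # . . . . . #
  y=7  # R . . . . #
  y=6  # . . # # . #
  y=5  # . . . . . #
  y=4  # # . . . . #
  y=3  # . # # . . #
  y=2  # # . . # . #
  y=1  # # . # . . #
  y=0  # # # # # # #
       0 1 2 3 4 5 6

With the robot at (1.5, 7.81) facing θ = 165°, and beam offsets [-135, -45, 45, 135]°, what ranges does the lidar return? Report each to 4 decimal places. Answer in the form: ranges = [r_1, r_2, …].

beam 1: φ=-135°, α=30°
  dir = (cos 30°, sin 30°) = (0.8660, 0.5000); from cell (1,7)
  next x-line at t=0.5774, next y-line at t=0.3800; Δt_x=1.1547, Δt_y=2.0000
    y: enter (1,8) at t=0.3800
    x: enter (2,8) at t=0.5774
    x: enter (3,8) at t=1.7321
    y: enter (3,9) at t=2.3800 ← occupied
  → r_1 = 2.3800
beam 2: φ=-45°, α=120°
  dir = (cos 120°, sin 120°) = (-0.5000, 0.8660); from cell (1,7)
  next x-line at t=1.0000, next y-line at t=0.2194; Δt_x=2.0000, Δt_y=1.1547
    y: enter (1,8) at t=0.2194
    x: enter (0,8) at t=1.0000 ← occupied
  → r_2 = 1.0000
beam 3: φ=45°, α=210°
  dir = (cos 210°, sin 210°) = (-0.8660, -0.5000); from cell (1,7)
  next x-line at t=0.5774, next y-line at t=1.6200; Δt_x=1.1547, Δt_y=2.0000
    x: enter (0,7) at t=0.5774 ← occupied
  → r_3 = 0.5774
beam 4: φ=135°, α=300°
  dir = (cos 300°, sin 300°) = (0.5000, -0.8660); from cell (1,7)
  next x-line at t=1.0000, next y-line at t=0.9353; Δt_x=2.0000, Δt_y=1.1547
    y: enter (1,6) at t=0.9353
    x: enter (2,6) at t=1.0000
    y: enter (2,5) at t=2.0900
    x: enter (3,5) at t=3.0000
    y: enter (3,4) at t=3.2447
    y: enter (3,3) at t=4.3994 ← occupied
  → r_4 = 4.3994

ranges = [2.3800, 1.0000, 0.5774, 4.3994]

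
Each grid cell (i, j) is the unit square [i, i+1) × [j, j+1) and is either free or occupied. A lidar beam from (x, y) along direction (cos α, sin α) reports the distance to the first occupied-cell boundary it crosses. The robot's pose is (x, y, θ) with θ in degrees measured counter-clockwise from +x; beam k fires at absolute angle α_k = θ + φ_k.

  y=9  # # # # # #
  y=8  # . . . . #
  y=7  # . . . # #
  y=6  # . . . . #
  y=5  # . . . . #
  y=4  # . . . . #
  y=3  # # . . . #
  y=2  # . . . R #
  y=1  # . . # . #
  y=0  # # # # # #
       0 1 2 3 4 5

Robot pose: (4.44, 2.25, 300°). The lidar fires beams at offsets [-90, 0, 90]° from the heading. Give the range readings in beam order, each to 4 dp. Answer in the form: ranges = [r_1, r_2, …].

beam 1: φ=-90°, α=210°
  direction (-0.8660, -0.5000); cell (4,2); t to first gridline: x 0.5081, y 0.5000 (then +1.1547 / +2.0000)
    (4,1) via y @ 0.5000
    (3,1) via x @ 0.5081  # hit
  → r_1 = 0.5081
beam 2: φ=0°, α=300°
  direction (0.5000, -0.8660); cell (4,2); t to first gridline: x 1.1200, y 0.2887 (then +2.0000 / +1.1547)
    (4,1) via y @ 0.2887
    (5,1) via x @ 1.1200  # hit
  → r_2 = 1.1200
beam 3: φ=90°, α=30°
  direction (0.8660, 0.5000); cell (4,2); t to first gridline: x 0.6466, y 1.5000 (then +1.1547 / +2.0000)
    (5,2) via x @ 0.6466  # hit
  → r_3 = 0.6466

ranges = [0.5081, 1.1200, 0.6466]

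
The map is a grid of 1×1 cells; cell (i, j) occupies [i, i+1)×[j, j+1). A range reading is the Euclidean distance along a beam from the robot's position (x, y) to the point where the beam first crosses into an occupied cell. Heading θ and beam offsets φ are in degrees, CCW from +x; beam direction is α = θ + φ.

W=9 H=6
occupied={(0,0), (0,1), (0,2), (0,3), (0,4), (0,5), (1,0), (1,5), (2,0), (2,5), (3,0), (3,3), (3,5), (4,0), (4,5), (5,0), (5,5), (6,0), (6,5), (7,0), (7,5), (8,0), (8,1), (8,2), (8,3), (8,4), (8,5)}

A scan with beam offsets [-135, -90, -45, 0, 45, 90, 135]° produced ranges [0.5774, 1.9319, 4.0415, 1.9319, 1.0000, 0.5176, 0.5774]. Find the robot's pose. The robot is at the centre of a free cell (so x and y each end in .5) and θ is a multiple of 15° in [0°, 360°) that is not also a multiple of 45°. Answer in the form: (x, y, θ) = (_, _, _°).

(x, y, θ) = (1.5, 4.5, 345°)

Enumerate (i+0.5, j+0.5, θ) over the 27 free cells and 16 admissible headings. For each, cast all 7 beams and compare to the given ranges.
  (3.5, 4.5, 330°): beam 1 = 2.5882 ≠ 0.5774 ✗
  (1.5, 1.5, 60°): beam 1 = 0.5176 ≠ 0.5774 ✗
  (2.5, 2.5, 345°): beam 1 = 1.7321 ≠ 0.5774 ✗
  (3.5, 4.5, 15°): beam 2 = 0.5176 ≠ 1.9319 ✗
  …
  (1.5, 4.5, 345°): r_1=0.5774, r_2=1.9319, r_3=4.0415, r_4=1.9319, r_5=1.0000, r_6=0.5176, r_7=0.5774 — all match ✓
No second candidate reproduces the full scan.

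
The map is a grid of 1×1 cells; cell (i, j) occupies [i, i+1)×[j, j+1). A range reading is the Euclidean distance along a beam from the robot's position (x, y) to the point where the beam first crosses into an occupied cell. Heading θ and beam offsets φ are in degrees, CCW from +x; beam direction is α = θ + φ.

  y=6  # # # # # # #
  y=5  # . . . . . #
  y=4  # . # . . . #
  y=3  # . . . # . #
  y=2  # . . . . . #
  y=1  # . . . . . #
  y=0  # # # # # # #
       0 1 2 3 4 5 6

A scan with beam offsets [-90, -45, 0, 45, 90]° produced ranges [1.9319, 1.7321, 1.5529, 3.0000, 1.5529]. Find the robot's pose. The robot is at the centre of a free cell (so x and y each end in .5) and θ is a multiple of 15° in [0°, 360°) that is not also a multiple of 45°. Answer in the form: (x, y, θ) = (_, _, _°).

(x, y, θ) = (4.5, 5.5, 255°)

Candidates: 23 free-cell centres × 16 headings = 368 poses. Raycast each; keep the one whose scan matches to 4 dp.
  (1.5, 5.5, 330°): beam 1 = 1.0000 ≠ 1.9319 ✗
  (1.5, 2.5, 345°): beam 1 = 1.5529 ≠ 1.9319 ✗
  (5.5, 3.5, 150°): beam 1 = 1.0000 ≠ 1.9319 ✗
  (3.5, 3.5, 105°): beam 1 = 0.5176 ≠ 1.9319 ✗
  …
  (4.5, 5.5, 255°): r_1=1.9319, r_2=1.7321, r_3=1.5529, r_4=3.0000, r_5=1.5529 — all match ✓
No second candidate reproduces the full scan.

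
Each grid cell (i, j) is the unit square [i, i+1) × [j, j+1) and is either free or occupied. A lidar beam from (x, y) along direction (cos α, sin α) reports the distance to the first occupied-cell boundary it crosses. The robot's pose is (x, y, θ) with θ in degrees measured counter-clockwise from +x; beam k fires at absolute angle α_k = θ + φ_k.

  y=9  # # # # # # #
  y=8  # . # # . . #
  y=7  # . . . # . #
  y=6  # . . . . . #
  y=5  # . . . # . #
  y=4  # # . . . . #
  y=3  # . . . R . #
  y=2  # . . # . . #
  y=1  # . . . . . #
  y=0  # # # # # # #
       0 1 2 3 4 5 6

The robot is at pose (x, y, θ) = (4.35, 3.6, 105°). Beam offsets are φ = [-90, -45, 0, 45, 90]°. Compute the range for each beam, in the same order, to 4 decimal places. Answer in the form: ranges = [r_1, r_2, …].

beam 1: φ=-90°, α=15°
  d=(0.9659,0.2588)  start (4,3)  tX=0.6729 tY=1.5455  stride 1/|dx|=1.0353 1/|dy|=3.8637
    cross x-line → (5,3), t=0.6729
    cross y-line → (5,4), t=1.5455
    cross x-line → (6,4), t=1.7082 (wall)
  → r_1 = 1.7082
beam 2: φ=-45°, α=60°
  d=(0.5000,0.8660)  start (4,3)  tX=1.3000 tY=0.4619  stride 1/|dx|=2.0000 1/|dy|=1.1547
    cross y-line → (4,4), t=0.4619
    cross x-line → (5,4), t=1.3000
    cross y-line → (5,5), t=1.6166
    cross y-line → (5,6), t=2.7713
    cross x-line → (6,6), t=3.3000 (wall)
  → r_2 = 3.3000
beam 3: φ=0°, α=105°
  d=(-0.2588,0.9659)  start (4,3)  tX=1.3523 tY=0.4141  stride 1/|dx|=3.8637 1/|dy|=1.0353
    cross y-line → (4,4), t=0.4141
    cross x-line → (3,4), t=1.3523
    cross y-line → (3,5), t=1.4494
    cross y-line → (3,6), t=2.4847
    cross y-line → (3,7), t=3.5199
    cross y-line → (3,8), t=4.5552 (wall)
  → r_3 = 4.5552
beam 4: φ=45°, α=150°
  d=(-0.8660,0.5000)  start (4,3)  tX=0.4041 tY=0.8000  stride 1/|dx|=1.1547 1/|dy|=2.0000
    cross x-line → (3,3), t=0.4041
    cross y-line → (3,4), t=0.8000
    cross x-line → (2,4), t=1.5588
    cross x-line → (1,4), t=2.7135 (wall)
  → r_4 = 2.7135
beam 5: φ=90°, α=195°
  d=(-0.9659,-0.2588)  start (4,3)  tX=0.3623 tY=2.3182  stride 1/|dx|=1.0353 1/|dy|=3.8637
    cross x-line → (3,3), t=0.3623
    cross x-line → (2,3), t=1.3976
    cross y-line → (2,2), t=2.3182
    cross x-line → (1,2), t=2.4329
    cross x-line → (0,2), t=3.4682 (wall)
  → r_5 = 3.4682

ranges = [1.7082, 3.3000, 4.5552, 2.7135, 3.4682]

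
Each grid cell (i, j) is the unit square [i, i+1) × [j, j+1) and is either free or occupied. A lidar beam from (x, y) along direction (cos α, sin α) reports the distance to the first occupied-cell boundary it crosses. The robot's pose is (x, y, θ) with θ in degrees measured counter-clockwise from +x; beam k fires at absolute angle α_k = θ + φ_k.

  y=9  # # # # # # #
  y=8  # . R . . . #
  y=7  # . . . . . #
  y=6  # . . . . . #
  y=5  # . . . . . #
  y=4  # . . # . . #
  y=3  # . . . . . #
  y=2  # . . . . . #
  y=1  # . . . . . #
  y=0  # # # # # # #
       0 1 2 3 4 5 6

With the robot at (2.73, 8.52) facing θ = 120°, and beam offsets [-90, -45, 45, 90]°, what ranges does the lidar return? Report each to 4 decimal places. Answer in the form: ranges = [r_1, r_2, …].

ranges = [0.9600, 0.4969, 1.7910, 1.9976]

beam 1: φ=-90°, α=30°
  dir = (cos 30°, sin 30°) = (0.8660, 0.5000); from cell (2,8)
  next x-line at t=0.3118, next y-line at t=0.9600; Δt_x=1.1547, Δt_y=2.0000
    x: enter (3,8) at t=0.3118
    y: enter (3,9) at t=0.9600 ← occupied
  → r_1 = 0.9600
beam 2: φ=-45°, α=75°
  dir = (cos 75°, sin 75°) = (0.2588, 0.9659); from cell (2,8)
  next x-line at t=1.0432, next y-line at t=0.4969; Δt_x=3.8637, Δt_y=1.0353
    y: enter (2,9) at t=0.4969 ← occupied
  → r_2 = 0.4969
beam 3: φ=45°, α=165°
  dir = (cos 165°, sin 165°) = (-0.9659, 0.2588); from cell (2,8)
  next x-line at t=0.7558, next y-line at t=1.8546; Δt_x=1.0353, Δt_y=3.8637
    x: enter (1,8) at t=0.7558
    x: enter (0,8) at t=1.7910 ← occupied
  → r_3 = 1.7910
beam 4: φ=90°, α=210°
  dir = (cos 210°, sin 210°) = (-0.8660, -0.5000); from cell (2,8)
  next x-line at t=0.8429, next y-line at t=1.0400; Δt_x=1.1547, Δt_y=2.0000
    x: enter (1,8) at t=0.8429
    y: enter (1,7) at t=1.0400
    x: enter (0,7) at t=1.9976 ← occupied
  → r_4 = 1.9976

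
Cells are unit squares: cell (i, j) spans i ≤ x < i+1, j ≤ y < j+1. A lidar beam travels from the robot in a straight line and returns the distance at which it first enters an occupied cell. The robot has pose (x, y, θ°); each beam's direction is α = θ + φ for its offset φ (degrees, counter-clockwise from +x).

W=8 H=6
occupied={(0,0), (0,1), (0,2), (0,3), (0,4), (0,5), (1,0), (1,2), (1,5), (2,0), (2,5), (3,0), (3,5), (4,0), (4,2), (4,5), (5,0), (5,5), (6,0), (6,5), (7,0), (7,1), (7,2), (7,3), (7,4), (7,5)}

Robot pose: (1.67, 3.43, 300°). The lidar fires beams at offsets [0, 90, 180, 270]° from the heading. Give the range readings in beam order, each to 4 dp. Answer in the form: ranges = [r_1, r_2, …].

beam 1: φ=0°, α=300°
  cosα=0.5000 sinα=-0.8660 | (1,3) | tMaxX 0.6600 tMaxY 0.4965 | tΔX 2.0000 tΔY 1.1547
    t=0.4965 [y] (1,2) — stop
  → r_1 = 0.4965
beam 2: φ=90°, α=30°
  cosα=0.8660 sinα=0.5000 | (1,3) | tMaxX 0.3811 tMaxY 1.1400 | tΔX 1.1547 tΔY 2.0000
    t=0.3811 [x] (2,3)
    t=1.1400 [y] (2,4)
    t=1.5358 [x] (3,4)
    t=2.6905 [x] (4,4)
    t=3.1400 [y] (4,5) — stop
  → r_2 = 3.1400
beam 3: φ=180°, α=120°
  cosα=-0.5000 sinα=0.8660 | (1,3) | tMaxX 1.3400 tMaxY 0.6582 | tΔX 2.0000 tΔY 1.1547
    t=0.6582 [y] (1,4)
    t=1.3400 [x] (0,4) — stop
  → r_3 = 1.3400
beam 4: φ=270°, α=210°
  cosα=-0.8660 sinα=-0.5000 | (1,3) | tMaxX 0.7736 tMaxY 0.8600 | tΔX 1.1547 tΔY 2.0000
    t=0.7736 [x] (0,3) — stop
  → r_4 = 0.7736

ranges = [0.4965, 3.1400, 1.3400, 0.7736]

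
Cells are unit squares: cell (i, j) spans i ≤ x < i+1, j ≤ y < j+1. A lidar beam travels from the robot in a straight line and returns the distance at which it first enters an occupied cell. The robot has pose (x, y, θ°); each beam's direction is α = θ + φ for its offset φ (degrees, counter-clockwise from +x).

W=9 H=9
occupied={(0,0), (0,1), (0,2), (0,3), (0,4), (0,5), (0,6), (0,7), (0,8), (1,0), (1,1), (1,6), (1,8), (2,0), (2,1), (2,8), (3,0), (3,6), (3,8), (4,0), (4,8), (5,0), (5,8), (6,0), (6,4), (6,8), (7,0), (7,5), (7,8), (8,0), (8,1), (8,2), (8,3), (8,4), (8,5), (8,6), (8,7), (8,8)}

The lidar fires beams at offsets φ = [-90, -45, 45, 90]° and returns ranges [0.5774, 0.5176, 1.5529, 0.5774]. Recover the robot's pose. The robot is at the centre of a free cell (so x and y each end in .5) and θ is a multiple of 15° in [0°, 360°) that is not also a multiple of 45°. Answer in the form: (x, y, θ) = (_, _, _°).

Candidates: 43 free-cell centres × 16 headings = 688 poses. Raycast each; keep the one whose scan matches to 4 dp.
  (7.5, 1.5, 30°): beam 3 = 1.9319 ≠ 1.5529 ✗
  (4.5, 2.5, 15°): beam 1 = 1.5529 ≠ 0.5774 ✗
  (2.5, 7.5, 330°): beam 1 = 1.0000 ≠ 0.5774 ✗
  (3.5, 5.5, 330°): beam 1 = 4.0415 ≠ 0.5774 ✗
  …
  (2.5, 6.5, 60°): r_1=0.5774, r_2=0.5176, r_3=1.5529, r_4=0.5774 — all match ✓
Only this pose fits every beam.

(x, y, θ) = (2.5, 6.5, 60°)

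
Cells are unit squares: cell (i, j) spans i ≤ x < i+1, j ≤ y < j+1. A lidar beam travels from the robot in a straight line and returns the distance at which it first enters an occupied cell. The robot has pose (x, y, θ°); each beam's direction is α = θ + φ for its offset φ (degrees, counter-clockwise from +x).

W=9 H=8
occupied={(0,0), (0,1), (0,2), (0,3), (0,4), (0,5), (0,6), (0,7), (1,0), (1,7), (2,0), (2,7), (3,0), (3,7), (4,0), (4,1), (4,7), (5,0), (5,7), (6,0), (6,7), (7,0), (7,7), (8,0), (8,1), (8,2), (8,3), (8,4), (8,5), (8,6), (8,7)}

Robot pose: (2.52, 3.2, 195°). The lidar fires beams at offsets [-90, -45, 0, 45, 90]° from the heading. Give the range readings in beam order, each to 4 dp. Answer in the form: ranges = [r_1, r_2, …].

ranges = [3.9340, 1.7551, 1.5736, 2.5403, 2.2776]

beam 1: φ=-90°, α=105°
  dir = (cos 105°, sin 105°) = (-0.2588, 0.9659); from cell (2,3)
  next x-line at t=2.0091, next y-line at t=0.8282; Δt_x=3.8637, Δt_y=1.0353
    y: enter (2,4) at t=0.8282
    y: enter (2,5) at t=1.8635
    x: enter (1,5) at t=2.0091
    y: enter (1,6) at t=2.8988
    y: enter (1,7) at t=3.9340 ← occupied
  → r_1 = 3.9340
beam 2: φ=-45°, α=150°
  dir = (cos 150°, sin 150°) = (-0.8660, 0.5000); from cell (2,3)
  next x-line at t=0.6004, next y-line at t=1.6000; Δt_x=1.1547, Δt_y=2.0000
    x: enter (1,3) at t=0.6004
    y: enter (1,4) at t=1.6000
    x: enter (0,4) at t=1.7551 ← occupied
  → r_2 = 1.7551
beam 3: φ=0°, α=195°
  dir = (cos 195°, sin 195°) = (-0.9659, -0.2588); from cell (2,3)
  next x-line at t=0.5383, next y-line at t=0.7727; Δt_x=1.0353, Δt_y=3.8637
    x: enter (1,3) at t=0.5383
    y: enter (1,2) at t=0.7727
    x: enter (0,2) at t=1.5736 ← occupied
  → r_3 = 1.5736
beam 4: φ=45°, α=240°
  dir = (cos 240°, sin 240°) = (-0.5000, -0.8660); from cell (2,3)
  next x-line at t=1.0400, next y-line at t=0.2309; Δt_x=2.0000, Δt_y=1.1547
    y: enter (2,2) at t=0.2309
    x: enter (1,2) at t=1.0400
    y: enter (1,1) at t=1.3856
    y: enter (1,0) at t=2.5403 ← occupied
  → r_4 = 2.5403
beam 5: φ=90°, α=285°
  dir = (cos 285°, sin 285°) = (0.2588, -0.9659); from cell (2,3)
  next x-line at t=1.8546, next y-line at t=0.2071; Δt_x=3.8637, Δt_y=1.0353
    y: enter (2,2) at t=0.2071
    y: enter (2,1) at t=1.2423
    x: enter (3,1) at t=1.8546
    y: enter (3,0) at t=2.2776 ← occupied
  → r_5 = 2.2776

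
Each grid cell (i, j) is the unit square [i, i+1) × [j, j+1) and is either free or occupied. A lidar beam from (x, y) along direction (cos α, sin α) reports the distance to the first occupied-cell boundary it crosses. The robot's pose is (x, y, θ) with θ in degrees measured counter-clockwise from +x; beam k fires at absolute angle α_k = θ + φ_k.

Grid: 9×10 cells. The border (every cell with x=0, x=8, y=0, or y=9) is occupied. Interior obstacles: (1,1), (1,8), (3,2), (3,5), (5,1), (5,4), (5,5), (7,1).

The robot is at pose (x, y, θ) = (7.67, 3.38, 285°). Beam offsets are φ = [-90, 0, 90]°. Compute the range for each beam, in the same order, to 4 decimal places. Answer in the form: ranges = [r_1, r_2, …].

beam 1: φ=-90°, α=195°
  d=(-0.9659,-0.2588)  start (7,3)  tX=0.6936 tY=1.4682  stride 1/|dx|=1.0353 1/|dy|=3.8637
    cross x-line → (6,3), t=0.6936
    cross y-line → (6,2), t=1.4682
    cross x-line → (5,2), t=1.7289
    cross x-line → (4,2), t=2.7642
    cross x-line → (3,2), t=3.7995 (wall)
  → r_1 = 3.7995
beam 2: φ=0°, α=285°
  d=(0.2588,-0.9659)  start (7,3)  tX=1.2750 tY=0.3934  stride 1/|dx|=3.8637 1/|dy|=1.0353
    cross y-line → (7,2), t=0.3934
    cross x-line → (8,2), t=1.2750 (wall)
  → r_2 = 1.2750
beam 3: φ=90°, α=15°
  d=(0.9659,0.2588)  start (7,3)  tX=0.3416 tY=2.3955  stride 1/|dx|=1.0353 1/|dy|=3.8637
    cross x-line → (8,3), t=0.3416 (wall)
  → r_3 = 0.3416

ranges = [3.7995, 1.2750, 0.3416]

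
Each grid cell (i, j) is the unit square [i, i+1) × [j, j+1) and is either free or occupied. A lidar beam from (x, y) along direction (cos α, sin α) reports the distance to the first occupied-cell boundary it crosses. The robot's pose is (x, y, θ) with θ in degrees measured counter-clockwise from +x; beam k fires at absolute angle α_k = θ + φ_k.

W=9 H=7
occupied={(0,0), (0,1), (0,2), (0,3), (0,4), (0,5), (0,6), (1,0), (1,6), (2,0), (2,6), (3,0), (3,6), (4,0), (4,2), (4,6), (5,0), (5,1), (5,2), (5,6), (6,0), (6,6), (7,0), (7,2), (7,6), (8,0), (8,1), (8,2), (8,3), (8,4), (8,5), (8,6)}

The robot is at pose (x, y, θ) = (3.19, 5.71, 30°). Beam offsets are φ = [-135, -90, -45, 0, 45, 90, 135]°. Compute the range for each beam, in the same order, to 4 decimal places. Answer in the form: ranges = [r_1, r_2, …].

ranges = [4.8762, 3.1292, 4.9797, 0.5800, 0.3002, 0.3349, 1.1205]

beam 1: φ=-135°, α=255°
  direction (-0.2588, -0.9659); cell (3,5); t to first gridline: x 0.7341, y 0.7350 (then +3.8637 / +1.0353)
    (2,5) via x @ 0.7341
    (2,4) via y @ 0.7350
    (2,3) via y @ 1.7703
    (2,2) via y @ 2.8056
    (2,1) via y @ 3.8409
    (1,1) via x @ 4.5978
    (1,0) via y @ 4.8762  # hit
  → r_1 = 4.8762
beam 2: φ=-90°, α=300°
  direction (0.5000, -0.8660); cell (3,5); t to first gridline: x 1.6200, y 0.8198 (then +2.0000 / +1.1547)
    (3,4) via y @ 0.8198
    (4,4) via x @ 1.6200
    (4,3) via y @ 1.9745
    (4,2) via y @ 3.1292  # hit
  → r_2 = 3.1292
beam 3: φ=-45°, α=345°
  direction (0.9659, -0.2588); cell (3,5); t to first gridline: x 0.8386, y 2.7432 (then +1.0353 / +3.8637)
    (4,5) via x @ 0.8386
    (5,5) via x @ 1.8738
    (5,4) via y @ 2.7432
    (6,4) via x @ 2.9091
    (7,4) via x @ 3.9444
    (8,4) via x @ 4.9797  # hit
  → r_3 = 4.9797
beam 4: φ=0°, α=30°
  direction (0.8660, 0.5000); cell (3,5); t to first gridline: x 0.9353, y 0.5800 (then +1.1547 / +2.0000)
    (3,6) via y @ 0.5800  # hit
  → r_4 = 0.5800
beam 5: φ=45°, α=75°
  direction (0.2588, 0.9659); cell (3,5); t to first gridline: x 3.1296, y 0.3002 (then +3.8637 / +1.0353)
    (3,6) via y @ 0.3002  # hit
  → r_5 = 0.3002
beam 6: φ=90°, α=120°
  direction (-0.5000, 0.8660); cell (3,5); t to first gridline: x 0.3800, y 0.3349 (then +2.0000 / +1.1547)
    (3,6) via y @ 0.3349  # hit
  → r_6 = 0.3349
beam 7: φ=135°, α=165°
  direction (-0.9659, 0.2588); cell (3,5); t to first gridline: x 0.1967, y 1.1205 (then +1.0353 / +3.8637)
    (2,5) via x @ 0.1967
    (2,6) via y @ 1.1205  # hit
  → r_7 = 1.1205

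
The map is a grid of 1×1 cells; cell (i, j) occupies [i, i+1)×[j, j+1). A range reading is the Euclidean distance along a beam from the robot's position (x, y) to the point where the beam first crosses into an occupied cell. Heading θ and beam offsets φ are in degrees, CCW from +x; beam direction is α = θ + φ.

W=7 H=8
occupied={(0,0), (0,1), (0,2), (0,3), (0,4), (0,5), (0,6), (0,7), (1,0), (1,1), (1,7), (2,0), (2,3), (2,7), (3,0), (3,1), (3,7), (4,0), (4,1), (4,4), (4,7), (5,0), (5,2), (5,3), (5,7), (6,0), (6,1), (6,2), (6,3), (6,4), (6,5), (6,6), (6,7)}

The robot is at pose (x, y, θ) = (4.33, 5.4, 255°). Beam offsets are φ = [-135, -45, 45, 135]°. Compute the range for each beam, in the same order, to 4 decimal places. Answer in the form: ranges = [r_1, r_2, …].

ranges = [1.8475, 3.8452, 0.4619, 1.9283]

beam 1: φ=-135°, α=120°
  direction (-0.5000, 0.8660); cell (4,5); t to first gridline: x 0.6600, y 0.6928 (then +2.0000 / +1.1547)
    (3,5) via x @ 0.6600
    (3,6) via y @ 0.6928
    (3,7) via y @ 1.8475  # hit
  → r_1 = 1.8475
beam 2: φ=-45°, α=210°
  direction (-0.8660, -0.5000); cell (4,5); t to first gridline: x 0.3811, y 0.8000 (then +1.1547 / +2.0000)
    (3,5) via x @ 0.3811
    (3,4) via y @ 0.8000
    (2,4) via x @ 1.5358
    (1,4) via x @ 2.6905
    (1,3) via y @ 2.8000
    (0,3) via x @ 3.8452  # hit
  → r_2 = 3.8452
beam 3: φ=45°, α=300°
  direction (0.5000, -0.8660); cell (4,5); t to first gridline: x 1.3400, y 0.4619 (then +2.0000 / +1.1547)
    (4,4) via y @ 0.4619  # hit
  → r_3 = 0.4619
beam 4: φ=135°, α=30°
  direction (0.8660, 0.5000); cell (4,5); t to first gridline: x 0.7736, y 1.2000 (then +1.1547 / +2.0000)
    (5,5) via x @ 0.7736
    (5,6) via y @ 1.2000
    (6,6) via x @ 1.9283  # hit
  → r_4 = 1.9283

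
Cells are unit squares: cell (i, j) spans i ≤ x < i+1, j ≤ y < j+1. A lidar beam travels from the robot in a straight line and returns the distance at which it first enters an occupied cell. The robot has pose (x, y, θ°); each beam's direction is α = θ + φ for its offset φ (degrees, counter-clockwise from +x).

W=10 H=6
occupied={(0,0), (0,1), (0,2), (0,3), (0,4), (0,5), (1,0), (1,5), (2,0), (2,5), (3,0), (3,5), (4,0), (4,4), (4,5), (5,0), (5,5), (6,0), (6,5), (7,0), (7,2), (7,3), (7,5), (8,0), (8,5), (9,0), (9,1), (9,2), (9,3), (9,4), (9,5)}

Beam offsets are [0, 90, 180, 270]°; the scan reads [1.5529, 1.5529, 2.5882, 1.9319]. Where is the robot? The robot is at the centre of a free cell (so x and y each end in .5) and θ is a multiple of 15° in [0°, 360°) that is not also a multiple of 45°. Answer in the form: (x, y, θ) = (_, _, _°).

(x, y, θ) = (2.5, 3.5, 105°)

The pose lattice has 29·16 = 464 candidates. Test each by forward raycasting.
  (1.5, 1.5, 30°): beam 1 = 7.0000 ≠ 1.5529 ✗
  (1.5, 4.5, 255°): beam 1 = 1.9319 ≠ 1.5529 ✗
  (2.5, 3.5, 30°): beam 1 = 1.7321 ≠ 1.5529 ✗
  (3.5, 4.5, 150°): beam 1 = 1.0000 ≠ 1.5529 ✗
  …
  (2.5, 3.5, 105°): r_1=1.5529, r_2=1.5529, r_3=2.5882, r_4=1.9319 — all match ✓
Unique over the lattice → pose = (2.5, 3.5, 105°).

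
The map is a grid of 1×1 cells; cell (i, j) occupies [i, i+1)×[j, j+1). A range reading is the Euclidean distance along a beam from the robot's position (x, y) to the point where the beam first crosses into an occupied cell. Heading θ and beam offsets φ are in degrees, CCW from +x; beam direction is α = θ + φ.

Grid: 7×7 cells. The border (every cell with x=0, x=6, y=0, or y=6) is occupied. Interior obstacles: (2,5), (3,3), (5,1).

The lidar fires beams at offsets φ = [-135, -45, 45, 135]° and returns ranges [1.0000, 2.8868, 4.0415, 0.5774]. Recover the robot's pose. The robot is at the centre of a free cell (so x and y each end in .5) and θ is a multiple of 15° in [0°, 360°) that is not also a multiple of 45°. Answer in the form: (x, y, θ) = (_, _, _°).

(x, y, θ) = (5.5, 4.5, 195°)

The pose lattice has 22·16 = 352 candidates. Test each by forward raycasting.
  (1.5, 4.5, 285°): beam 1 = 0.5774 ≠ 1.0000 ✗
  (2.5, 2.5, 345°): beam 1 = 1.7321 ≠ 1.0000 ✗
  (2.5, 1.5, 105°): beam 2 = 1.7321 ≠ 2.8868 ✗
  …
  (5.5, 4.5, 195°): r_1=1.0000, r_2=2.8868, r_3=4.0415, r_4=0.5774 — all match ✓
Unique over the lattice → pose = (5.5, 4.5, 195°).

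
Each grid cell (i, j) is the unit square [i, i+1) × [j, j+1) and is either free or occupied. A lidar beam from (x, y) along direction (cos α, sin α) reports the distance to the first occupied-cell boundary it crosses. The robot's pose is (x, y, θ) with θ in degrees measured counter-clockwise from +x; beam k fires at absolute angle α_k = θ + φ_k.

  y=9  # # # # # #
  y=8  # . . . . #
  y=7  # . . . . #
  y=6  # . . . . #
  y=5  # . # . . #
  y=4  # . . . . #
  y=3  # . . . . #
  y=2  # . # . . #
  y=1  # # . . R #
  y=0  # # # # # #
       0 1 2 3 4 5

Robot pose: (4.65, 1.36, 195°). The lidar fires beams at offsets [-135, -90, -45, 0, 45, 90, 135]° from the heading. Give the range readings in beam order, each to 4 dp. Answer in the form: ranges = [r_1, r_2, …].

ranges = [0.7000, 7.9095, 1.9053, 1.3909, 0.4157, 0.3727, 0.4041]

beam 1: φ=-135°, α=60°
  cosα=0.5000 sinα=0.8660 | (4,1) | tMaxX 0.7000 tMaxY 0.7390 | tΔX 2.0000 tΔY 1.1547
    t=0.7000 [x] (5,1) — stop
  → r_1 = 0.7000
beam 2: φ=-90°, α=105°
  cosα=-0.2588 sinα=0.9659 | (4,1) | tMaxX 2.5114 tMaxY 0.6626 | tΔX 3.8637 tΔY 1.0353
    t=0.6626 [y] (4,2)
    t=1.6979 [y] (4,3)
    t=2.5114 [x] (3,3)
    t=2.7331 [y] (3,4)
    t=3.7684 [y] (3,5)
    t=4.8037 [y] (3,6)
    t=5.8390 [y] (3,7)
    t=6.3751 [x] (2,7)
    t=6.8742 [y] (2,8)
    t=7.9095 [y] (2,9) — stop
  → r_2 = 7.9095
beam 3: φ=-45°, α=150°
  cosα=-0.8660 sinα=0.5000 | (4,1) | tMaxX 0.7506 tMaxY 1.2800 | tΔX 1.1547 tΔY 2.0000
    t=0.7506 [x] (3,1)
    t=1.2800 [y] (3,2)
    t=1.9053 [x] (2,2) — stop
  → r_3 = 1.9053
beam 4: φ=0°, α=195°
  cosα=-0.9659 sinα=-0.2588 | (4,1) | tMaxX 0.6729 tMaxY 1.3909 | tΔX 1.0353 tΔY 3.8637
    t=0.6729 [x] (3,1)
    t=1.3909 [y] (3,0) — stop
  → r_4 = 1.3909
beam 5: φ=45°, α=240°
  cosα=-0.5000 sinα=-0.8660 | (4,1) | tMaxX 1.3000 tMaxY 0.4157 | tΔX 2.0000 tΔY 1.1547
    t=0.4157 [y] (4,0) — stop
  → r_5 = 0.4157
beam 6: φ=90°, α=285°
  cosα=0.2588 sinα=-0.9659 | (4,1) | tMaxX 1.3523 tMaxY 0.3727 | tΔX 3.8637 tΔY 1.0353
    t=0.3727 [y] (4,0) — stop
  → r_6 = 0.3727
beam 7: φ=135°, α=330°
  cosα=0.8660 sinα=-0.5000 | (4,1) | tMaxX 0.4041 tMaxY 0.7200 | tΔX 1.1547 tΔY 2.0000
    t=0.4041 [x] (5,1) — stop
  → r_7 = 0.4041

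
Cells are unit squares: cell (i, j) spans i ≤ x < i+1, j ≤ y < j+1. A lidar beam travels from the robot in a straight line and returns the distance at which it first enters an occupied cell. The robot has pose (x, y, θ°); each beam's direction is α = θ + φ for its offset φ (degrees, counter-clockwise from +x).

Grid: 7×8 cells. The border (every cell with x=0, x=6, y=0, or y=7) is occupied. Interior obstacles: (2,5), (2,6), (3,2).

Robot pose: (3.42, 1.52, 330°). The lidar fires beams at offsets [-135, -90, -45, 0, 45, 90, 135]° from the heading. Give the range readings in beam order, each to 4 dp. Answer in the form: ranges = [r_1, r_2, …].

ranges = [2.0091, 0.6004, 0.5383, 1.0400, 2.6710, 0.5543, 0.4969]

beam 1: φ=-135°, α=195°
  cosα=-0.9659 sinα=-0.2588 | (3,1) | tMaxX 0.4348 tMaxY 2.0091 | tΔX 1.0353 tΔY 3.8637
    t=0.4348 [x] (2,1)
    t=1.4701 [x] (1,1)
    t=2.0091 [y] (1,0) — stop
  → r_1 = 2.0091
beam 2: φ=-90°, α=240°
  cosα=-0.5000 sinα=-0.8660 | (3,1) | tMaxX 0.8400 tMaxY 0.6004 | tΔX 2.0000 tΔY 1.1547
    t=0.6004 [y] (3,0) — stop
  → r_2 = 0.6004
beam 3: φ=-45°, α=285°
  cosα=0.2588 sinα=-0.9659 | (3,1) | tMaxX 2.2409 tMaxY 0.5383 | tΔX 3.8637 tΔY 1.0353
    t=0.5383 [y] (3,0) — stop
  → r_3 = 0.5383
beam 4: φ=0°, α=330°
  cosα=0.8660 sinα=-0.5000 | (3,1) | tMaxX 0.6697 tMaxY 1.0400 | tΔX 1.1547 tΔY 2.0000
    t=0.6697 [x] (4,1)
    t=1.0400 [y] (4,0) — stop
  → r_4 = 1.0400
beam 5: φ=45°, α=15°
  cosα=0.9659 sinα=0.2588 | (3,1) | tMaxX 0.6005 tMaxY 1.8546 | tΔX 1.0353 tΔY 3.8637
    t=0.6005 [x] (4,1)
    t=1.6357 [x] (5,1)
    t=1.8546 [y] (5,2)
    t=2.6710 [x] (6,2) — stop
  → r_5 = 2.6710
beam 6: φ=90°, α=60°
  cosα=0.5000 sinα=0.8660 | (3,1) | tMaxX 1.1600 tMaxY 0.5543 | tΔX 2.0000 tΔY 1.1547
    t=0.5543 [y] (3,2) — stop
  → r_6 = 0.5543
beam 7: φ=135°, α=105°
  cosα=-0.2588 sinα=0.9659 | (3,1) | tMaxX 1.6228 tMaxY 0.4969 | tΔX 3.8637 tΔY 1.0353
    t=0.4969 [y] (3,2) — stop
  → r_7 = 0.4969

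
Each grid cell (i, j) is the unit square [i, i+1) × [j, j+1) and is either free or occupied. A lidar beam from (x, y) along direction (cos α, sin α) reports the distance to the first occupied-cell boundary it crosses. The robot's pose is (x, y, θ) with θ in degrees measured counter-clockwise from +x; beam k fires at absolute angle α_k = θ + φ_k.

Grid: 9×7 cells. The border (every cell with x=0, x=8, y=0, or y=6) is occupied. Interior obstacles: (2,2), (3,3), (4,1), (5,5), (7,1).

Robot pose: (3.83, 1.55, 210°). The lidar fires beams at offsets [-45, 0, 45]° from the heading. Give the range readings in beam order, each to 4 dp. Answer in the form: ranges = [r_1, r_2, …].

beam 1: φ=-45°, α=165°
  cosα=-0.9659 sinα=0.2588 | (3,1) | tMaxX 0.8593 tMaxY 1.7387 | tΔX 1.0353 tΔY 3.8637
    t=0.8593 [x] (2,1)
    t=1.7387 [y] (2,2) — stop
  → r_1 = 1.7387
beam 2: φ=0°, α=210°
  cosα=-0.8660 sinα=-0.5000 | (3,1) | tMaxX 0.9584 tMaxY 1.1000 | tΔX 1.1547 tΔY 2.0000
    t=0.9584 [x] (2,1)
    t=1.1000 [y] (2,0) — stop
  → r_2 = 1.1000
beam 3: φ=45°, α=255°
  cosα=-0.2588 sinα=-0.9659 | (3,1) | tMaxX 3.2069 tMaxY 0.5694 | tΔX 3.8637 tΔY 1.0353
    t=0.5694 [y] (3,0) — stop
  → r_3 = 0.5694

ranges = [1.7387, 1.1000, 0.5694]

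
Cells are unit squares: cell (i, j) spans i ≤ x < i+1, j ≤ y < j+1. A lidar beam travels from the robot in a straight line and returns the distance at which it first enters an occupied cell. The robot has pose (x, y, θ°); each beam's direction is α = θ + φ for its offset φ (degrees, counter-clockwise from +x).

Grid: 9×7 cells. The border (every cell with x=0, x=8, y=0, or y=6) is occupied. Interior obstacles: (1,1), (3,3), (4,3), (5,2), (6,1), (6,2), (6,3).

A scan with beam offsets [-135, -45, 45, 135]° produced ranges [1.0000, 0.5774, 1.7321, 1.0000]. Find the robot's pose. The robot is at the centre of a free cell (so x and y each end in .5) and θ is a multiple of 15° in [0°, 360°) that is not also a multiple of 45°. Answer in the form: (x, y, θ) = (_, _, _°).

(x, y, θ) = (7.5, 4.5, 75°)

Candidates: 28 free-cell centres × 16 headings = 448 poses. Raycast each; keep the one whose scan matches to 4 dp.
  (2.5, 5.5, 330°): beam 1 = 1.5529 ≠ 1.0000 ✗
  (4.5, 2.5, 210°): beam 1 = 0.5176 ≠ 1.0000 ✗
  (2.5, 3.5, 30°): beam 1 = 1.9319 ≠ 1.0000 ✗
  (6.5, 4.5, 255°): beam 1 = 1.7321 ≠ 1.0000 ✗
  (1.5, 4.5, 75°): beam 1 = 4.0415 ≠ 1.0000 ✗
  …
  (7.5, 4.5, 75°): r_1=1.0000, r_2=0.5774, r_3=1.7321, r_4=1.0000 — all match ✓
Only this pose fits every beam.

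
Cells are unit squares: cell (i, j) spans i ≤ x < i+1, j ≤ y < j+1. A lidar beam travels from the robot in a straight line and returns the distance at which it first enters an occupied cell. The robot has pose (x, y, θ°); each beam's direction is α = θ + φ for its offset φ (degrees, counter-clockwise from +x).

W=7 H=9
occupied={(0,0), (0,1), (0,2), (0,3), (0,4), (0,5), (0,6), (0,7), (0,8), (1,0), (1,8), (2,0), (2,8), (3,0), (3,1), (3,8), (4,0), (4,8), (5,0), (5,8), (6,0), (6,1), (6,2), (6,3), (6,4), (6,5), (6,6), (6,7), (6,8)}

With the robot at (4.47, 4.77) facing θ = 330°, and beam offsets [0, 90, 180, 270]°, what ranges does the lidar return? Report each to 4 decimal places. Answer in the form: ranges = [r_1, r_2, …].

ranges = [1.7667, 3.0600, 4.0068, 4.3532]

beam 1: φ=0°, α=330°
  direction (0.8660, -0.5000); cell (4,4); t to first gridline: x 0.6120, y 1.5400 (then +1.1547 / +2.0000)
    (5,4) via x @ 0.6120
    (5,3) via y @ 1.5400
    (6,3) via x @ 1.7667  # hit
  → r_1 = 1.7667
beam 2: φ=90°, α=60°
  direction (0.5000, 0.8660); cell (4,4); t to first gridline: x 1.0600, y 0.2656 (then +2.0000 / +1.1547)
    (4,5) via y @ 0.2656
    (5,5) via x @ 1.0600
    (5,6) via y @ 1.4203
    (5,7) via y @ 2.5750
    (6,7) via x @ 3.0600  # hit
  → r_2 = 3.0600
beam 3: φ=180°, α=150°
  direction (-0.8660, 0.5000); cell (4,4); t to first gridline: x 0.5427, y 0.4600 (then +1.1547 / +2.0000)
    (4,5) via y @ 0.4600
    (3,5) via x @ 0.5427
    (2,5) via x @ 1.6974
    (2,6) via y @ 2.4600
    (1,6) via x @ 2.8521
    (0,6) via x @ 4.0068  # hit
  → r_3 = 4.0068
beam 4: φ=270°, α=240°
  direction (-0.5000, -0.8660); cell (4,4); t to first gridline: x 0.9400, y 0.8891 (then +2.0000 / +1.1547)
    (4,3) via y @ 0.8891
    (3,3) via x @ 0.9400
    (3,2) via y @ 2.0438
    (2,2) via x @ 2.9400
    (2,1) via y @ 3.1985
    (2,0) via y @ 4.3532  # hit
  → r_4 = 4.3532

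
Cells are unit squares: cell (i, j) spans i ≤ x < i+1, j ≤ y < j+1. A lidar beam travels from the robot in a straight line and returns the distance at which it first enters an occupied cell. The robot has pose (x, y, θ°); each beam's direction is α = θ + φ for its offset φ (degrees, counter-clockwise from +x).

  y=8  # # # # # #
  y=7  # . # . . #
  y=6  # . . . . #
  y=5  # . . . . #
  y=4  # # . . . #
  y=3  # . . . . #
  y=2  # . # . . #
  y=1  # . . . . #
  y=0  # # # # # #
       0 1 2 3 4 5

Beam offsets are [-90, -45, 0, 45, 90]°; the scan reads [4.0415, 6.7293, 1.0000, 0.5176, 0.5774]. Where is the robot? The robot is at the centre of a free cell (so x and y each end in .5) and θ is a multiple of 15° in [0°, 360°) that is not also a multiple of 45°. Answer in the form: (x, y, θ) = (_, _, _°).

(x, y, θ) = (4.5, 7.5, 300°)

Candidates: 25 free-cell centres × 16 headings = 400 poses. Raycast each; keep the one whose scan matches to 4 dp.
  (4.5, 2.5, 195°): beam 1 = 5.6940 ≠ 4.0415 ✗
  (2.5, 6.5, 105°): beam 1 = 2.5882 ≠ 4.0415 ✗
  (1.5, 1.5, 30°): beam 1 = 0.5774 ≠ 4.0415 ✗
  …
  (4.5, 7.5, 300°): r_1=4.0415, r_2=6.7293, r_3=1.0000, r_4=0.5176, r_5=0.5774 — all match ✓
Only this pose fits every beam.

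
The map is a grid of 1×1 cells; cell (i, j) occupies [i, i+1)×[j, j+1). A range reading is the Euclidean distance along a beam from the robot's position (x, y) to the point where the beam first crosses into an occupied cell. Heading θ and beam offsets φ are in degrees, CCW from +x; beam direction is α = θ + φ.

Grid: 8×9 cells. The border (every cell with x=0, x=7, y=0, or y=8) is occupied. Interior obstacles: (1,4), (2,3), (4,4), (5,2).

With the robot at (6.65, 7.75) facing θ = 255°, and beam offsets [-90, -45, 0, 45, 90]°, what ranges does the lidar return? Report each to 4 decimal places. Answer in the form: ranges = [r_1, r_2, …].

beam 1: φ=-90°, α=165°
  dir = (cos 165°, sin 165°) = (-0.9659, 0.2588); from cell (6,7)
  next x-line at t=0.6729, next y-line at t=0.9659; Δt_x=1.0353, Δt_y=3.8637
    x: enter (5,7) at t=0.6729
    y: enter (5,8) at t=0.9659 ← occupied
  → r_1 = 0.9659
beam 2: φ=-45°, α=210°
  dir = (cos 210°, sin 210°) = (-0.8660, -0.5000); from cell (6,7)
  next x-line at t=0.7506, next y-line at t=1.5000; Δt_x=1.1547, Δt_y=2.0000
    x: enter (5,7) at t=0.7506
    y: enter (5,6) at t=1.5000
    x: enter (4,6) at t=1.9053
    x: enter (3,6) at t=3.0600
    y: enter (3,5) at t=3.5000
    x: enter (2,5) at t=4.2147
    x: enter (1,5) at t=5.3694
    y: enter (1,4) at t=5.5000 ← occupied
  → r_2 = 5.5000
beam 3: φ=0°, α=255°
  dir = (cos 255°, sin 255°) = (-0.2588, -0.9659); from cell (6,7)
  next x-line at t=2.5114, next y-line at t=0.7765; Δt_x=3.8637, Δt_y=1.0353
    y: enter (6,6) at t=0.7765
    y: enter (6,5) at t=1.8117
    x: enter (5,5) at t=2.5114
    y: enter (5,4) at t=2.8470
    y: enter (5,3) at t=3.8823
    y: enter (5,2) at t=4.9176 ← occupied
  → r_3 = 4.9176
beam 4: φ=45°, α=300°
  dir = (cos 300°, sin 300°) = (0.5000, -0.8660); from cell (6,7)
  next x-line at t=0.7000, next y-line at t=0.8660; Δt_x=2.0000, Δt_y=1.1547
    x: enter (7,7) at t=0.7000 ← occupied
  → r_4 = 0.7000
beam 5: φ=90°, α=345°
  dir = (cos 345°, sin 345°) = (0.9659, -0.2588); from cell (6,7)
  next x-line at t=0.3623, next y-line at t=2.8978; Δt_x=1.0353, Δt_y=3.8637
    x: enter (7,7) at t=0.3623 ← occupied
  → r_5 = 0.3623

ranges = [0.9659, 5.5000, 4.9176, 0.7000, 0.3623]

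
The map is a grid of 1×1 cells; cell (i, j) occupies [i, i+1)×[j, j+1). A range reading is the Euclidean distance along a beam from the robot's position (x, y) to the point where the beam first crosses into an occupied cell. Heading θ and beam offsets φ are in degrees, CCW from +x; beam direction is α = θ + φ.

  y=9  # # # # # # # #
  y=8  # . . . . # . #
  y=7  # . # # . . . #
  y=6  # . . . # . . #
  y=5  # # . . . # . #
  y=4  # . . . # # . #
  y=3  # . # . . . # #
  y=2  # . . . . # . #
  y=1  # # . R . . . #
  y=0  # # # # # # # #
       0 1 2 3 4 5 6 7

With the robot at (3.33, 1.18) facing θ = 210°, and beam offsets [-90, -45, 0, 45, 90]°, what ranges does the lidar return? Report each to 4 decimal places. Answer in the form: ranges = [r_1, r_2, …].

beam 1: φ=-90°, α=120°
  direction (-0.5000, 0.8660); cell (3,1); t to first gridline: x 0.6600, y 0.9469 (then +2.0000 / +1.1547)
    (2,1) via x @ 0.6600
    (2,2) via y @ 0.9469
    (2,3) via y @ 2.1016  # hit
  → r_1 = 2.1016
beam 2: φ=-45°, α=165°
  direction (-0.9659, 0.2588); cell (3,1); t to first gridline: x 0.3416, y 3.1682 (then +1.0353 / +3.8637)
    (2,1) via x @ 0.3416
    (1,1) via x @ 1.3769  # hit
  → r_2 = 1.3769
beam 3: φ=0°, α=210°
  direction (-0.8660, -0.5000); cell (3,1); t to first gridline: x 0.3811, y 0.3600 (then +1.1547 / +2.0000)
    (3,0) via y @ 0.3600  # hit
  → r_3 = 0.3600
beam 4: φ=45°, α=255°
  direction (-0.2588, -0.9659); cell (3,1); t to first gridline: x 1.2750, y 0.1863 (then +3.8637 / +1.0353)
    (3,0) via y @ 0.1863  # hit
  → r_4 = 0.1863
beam 5: φ=90°, α=300°
  direction (0.5000, -0.8660); cell (3,1); t to first gridline: x 1.3400, y 0.2078 (then +2.0000 / +1.1547)
    (3,0) via y @ 0.2078  # hit
  → r_5 = 0.2078

ranges = [2.1016, 1.3769, 0.3600, 0.1863, 0.2078]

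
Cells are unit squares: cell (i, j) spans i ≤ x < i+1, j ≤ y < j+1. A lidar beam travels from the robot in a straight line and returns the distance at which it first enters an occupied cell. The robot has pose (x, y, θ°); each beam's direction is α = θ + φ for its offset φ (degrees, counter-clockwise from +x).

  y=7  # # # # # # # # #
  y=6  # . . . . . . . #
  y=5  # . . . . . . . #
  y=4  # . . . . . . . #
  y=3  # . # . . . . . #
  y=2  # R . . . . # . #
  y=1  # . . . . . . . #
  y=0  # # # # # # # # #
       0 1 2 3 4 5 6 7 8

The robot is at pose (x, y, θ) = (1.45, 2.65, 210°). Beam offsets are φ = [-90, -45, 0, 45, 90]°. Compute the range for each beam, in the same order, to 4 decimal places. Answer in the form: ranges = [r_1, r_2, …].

ranges = [0.9000, 0.4659, 0.5196, 1.7082, 1.9053]

beam 1: φ=-90°, α=120°
  d=(-0.5000,0.8660)  start (1,2)  tX=0.9000 tY=0.4041  stride 1/|dx|=2.0000 1/|dy|=1.1547
    cross y-line → (1,3), t=0.4041
    cross x-line → (0,3), t=0.9000 (wall)
  → r_1 = 0.9000
beam 2: φ=-45°, α=165°
  d=(-0.9659,0.2588)  start (1,2)  tX=0.4659 tY=1.3523  stride 1/|dx|=1.0353 1/|dy|=3.8637
    cross x-line → (0,2), t=0.4659 (wall)
  → r_2 = 0.4659
beam 3: φ=0°, α=210°
  d=(-0.8660,-0.5000)  start (1,2)  tX=0.5196 tY=1.3000  stride 1/|dx|=1.1547 1/|dy|=2.0000
    cross x-line → (0,2), t=0.5196 (wall)
  → r_3 = 0.5196
beam 4: φ=45°, α=255°
  d=(-0.2588,-0.9659)  start (1,2)  tX=1.7387 tY=0.6729  stride 1/|dx|=3.8637 1/|dy|=1.0353
    cross y-line → (1,1), t=0.6729
    cross y-line → (1,0), t=1.7082 (wall)
  → r_4 = 1.7082
beam 5: φ=90°, α=300°
  d=(0.5000,-0.8660)  start (1,2)  tX=1.1000 tY=0.7506  stride 1/|dx|=2.0000 1/|dy|=1.1547
    cross y-line → (1,1), t=0.7506
    cross x-line → (2,1), t=1.1000
    cross y-line → (2,0), t=1.9053 (wall)
  → r_5 = 1.9053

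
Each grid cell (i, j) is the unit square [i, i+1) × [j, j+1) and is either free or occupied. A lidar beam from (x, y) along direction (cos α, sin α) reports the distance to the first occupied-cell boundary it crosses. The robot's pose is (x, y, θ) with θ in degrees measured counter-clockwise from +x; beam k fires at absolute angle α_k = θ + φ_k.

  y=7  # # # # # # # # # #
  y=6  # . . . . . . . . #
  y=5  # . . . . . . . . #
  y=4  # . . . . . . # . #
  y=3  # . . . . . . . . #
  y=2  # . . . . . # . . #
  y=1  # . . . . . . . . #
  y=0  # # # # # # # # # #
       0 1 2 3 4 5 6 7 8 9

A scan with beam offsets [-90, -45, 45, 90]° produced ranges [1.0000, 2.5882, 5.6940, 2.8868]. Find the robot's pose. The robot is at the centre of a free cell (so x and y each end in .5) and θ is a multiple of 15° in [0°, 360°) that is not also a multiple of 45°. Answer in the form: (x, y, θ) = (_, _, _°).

(x, y, θ) = (3.5, 1.5, 60°)

Candidates: 46 free-cell centres × 16 headings = 736 poses. Raycast each; keep the one whose scan matches to 4 dp.
  (6.5, 1.5, 195°): beam 1 = 0.5176 ≠ 1.0000 ✗
  (5.5, 3.5, 285°): beam 1 = 4.6587 ≠ 1.0000 ✗
  (2.5, 1.5, 285°): beam 1 = 1.5529 ≠ 1.0000 ✗
  (2.5, 3.5, 255°): beam 1 = 1.5529 ≠ 1.0000 ✗
  …
  (3.5, 1.5, 60°): r_1=1.0000, r_2=2.5882, r_3=5.6940, r_4=2.8868 — all match ✓
No second candidate reproduces the full scan.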